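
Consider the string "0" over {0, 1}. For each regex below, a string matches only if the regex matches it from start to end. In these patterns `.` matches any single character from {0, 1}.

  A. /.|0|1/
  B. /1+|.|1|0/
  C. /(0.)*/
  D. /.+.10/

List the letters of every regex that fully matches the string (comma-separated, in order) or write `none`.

A, B

A → match
B → match
C → no match
D → no match — must end with "10"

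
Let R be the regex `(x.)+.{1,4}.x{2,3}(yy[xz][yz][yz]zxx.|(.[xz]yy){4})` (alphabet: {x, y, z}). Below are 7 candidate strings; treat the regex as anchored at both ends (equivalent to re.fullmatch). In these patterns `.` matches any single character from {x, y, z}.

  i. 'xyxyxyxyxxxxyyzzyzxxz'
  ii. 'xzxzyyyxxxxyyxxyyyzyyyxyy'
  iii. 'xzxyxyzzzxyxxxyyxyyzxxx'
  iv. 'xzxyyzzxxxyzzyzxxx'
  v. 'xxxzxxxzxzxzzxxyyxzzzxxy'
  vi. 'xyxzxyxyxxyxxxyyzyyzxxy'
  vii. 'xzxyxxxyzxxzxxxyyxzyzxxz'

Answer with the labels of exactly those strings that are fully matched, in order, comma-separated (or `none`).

i, ii, iii, v, vi, vii

i → match
ii → match
iii → match
iv → no match
v → match
vi → match
vii → match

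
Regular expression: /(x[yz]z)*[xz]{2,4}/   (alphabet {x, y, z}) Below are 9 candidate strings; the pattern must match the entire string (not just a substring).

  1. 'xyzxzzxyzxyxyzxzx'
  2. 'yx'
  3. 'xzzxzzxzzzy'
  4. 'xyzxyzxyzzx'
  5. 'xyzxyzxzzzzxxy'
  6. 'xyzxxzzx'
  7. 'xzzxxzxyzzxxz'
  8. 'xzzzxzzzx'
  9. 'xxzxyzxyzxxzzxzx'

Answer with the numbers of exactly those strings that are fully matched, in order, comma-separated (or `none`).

1 → no match
2 → no match
3 → no match
4 → match
5 → no match
6 → no match
7 → no match
8 → no match
9 → no match

4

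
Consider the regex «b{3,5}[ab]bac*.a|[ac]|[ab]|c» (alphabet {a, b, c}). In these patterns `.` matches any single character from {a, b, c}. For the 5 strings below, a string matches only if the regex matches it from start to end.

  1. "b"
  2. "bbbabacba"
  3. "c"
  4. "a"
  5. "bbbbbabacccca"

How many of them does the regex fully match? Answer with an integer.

1. "b" → match
2. "bbbabacba" → match
3. "c" → match
4. "a" → match
5 → match
Total matched: 5

5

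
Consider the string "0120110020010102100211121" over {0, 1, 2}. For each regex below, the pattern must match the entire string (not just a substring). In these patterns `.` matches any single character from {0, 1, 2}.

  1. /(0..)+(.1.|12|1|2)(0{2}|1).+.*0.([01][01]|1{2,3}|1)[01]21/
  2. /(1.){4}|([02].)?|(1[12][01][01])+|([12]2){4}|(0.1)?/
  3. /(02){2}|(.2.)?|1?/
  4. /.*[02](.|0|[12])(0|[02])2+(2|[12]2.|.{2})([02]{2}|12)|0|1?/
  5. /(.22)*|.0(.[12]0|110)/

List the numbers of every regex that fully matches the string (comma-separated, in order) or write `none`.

1

1 → match
2 → no match
3 → no match
4 → no match
5 → no match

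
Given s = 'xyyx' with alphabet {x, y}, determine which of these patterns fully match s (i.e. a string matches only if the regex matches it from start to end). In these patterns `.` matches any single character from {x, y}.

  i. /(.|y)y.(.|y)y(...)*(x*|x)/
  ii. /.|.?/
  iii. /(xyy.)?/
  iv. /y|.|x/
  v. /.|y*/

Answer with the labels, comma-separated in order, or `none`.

iii

i → no match
ii → no match
iii → match
iv → no match
v → no match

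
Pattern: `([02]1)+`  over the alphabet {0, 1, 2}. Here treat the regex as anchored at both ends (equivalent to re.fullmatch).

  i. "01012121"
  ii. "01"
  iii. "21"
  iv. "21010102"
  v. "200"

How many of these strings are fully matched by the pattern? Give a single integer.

3

i. "01012121" → match
ii. "01" → match
iii. "21" → match
iv. "21010102" → no match — must end with "1"
v. "200" → no match — must end with "1"
Total matched: 3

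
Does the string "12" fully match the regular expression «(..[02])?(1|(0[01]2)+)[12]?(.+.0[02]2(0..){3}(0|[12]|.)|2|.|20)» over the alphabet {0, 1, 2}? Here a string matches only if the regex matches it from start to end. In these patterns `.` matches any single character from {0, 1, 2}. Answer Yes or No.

Yes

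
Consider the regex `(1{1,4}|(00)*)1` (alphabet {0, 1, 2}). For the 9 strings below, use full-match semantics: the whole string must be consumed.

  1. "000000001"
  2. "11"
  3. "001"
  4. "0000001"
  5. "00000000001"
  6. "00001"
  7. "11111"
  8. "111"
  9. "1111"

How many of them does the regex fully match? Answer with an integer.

1 → match
2 → match
3 → match
4 → match
5 → match
6 → match
7 → match
8 → match
9 → match
Total matched: 9

9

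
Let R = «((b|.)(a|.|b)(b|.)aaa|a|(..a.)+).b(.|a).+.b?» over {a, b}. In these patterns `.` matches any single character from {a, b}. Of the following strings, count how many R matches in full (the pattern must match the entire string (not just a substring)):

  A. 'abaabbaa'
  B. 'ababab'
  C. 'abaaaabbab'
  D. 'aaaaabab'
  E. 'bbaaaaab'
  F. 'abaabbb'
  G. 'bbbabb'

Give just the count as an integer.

0

A → no match
B → no match
C → no match
D → no match
E → no match
F → no match
G → no match
Total matched: 0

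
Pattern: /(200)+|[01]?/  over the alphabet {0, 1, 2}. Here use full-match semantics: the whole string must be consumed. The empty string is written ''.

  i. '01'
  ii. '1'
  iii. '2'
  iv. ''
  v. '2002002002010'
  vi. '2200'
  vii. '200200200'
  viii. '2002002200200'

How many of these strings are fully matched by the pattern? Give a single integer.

i → no match
ii → match
iii → no match
iv → match
v → no match
vi → no match
vii → match
viii → no match
Total matched: 3

3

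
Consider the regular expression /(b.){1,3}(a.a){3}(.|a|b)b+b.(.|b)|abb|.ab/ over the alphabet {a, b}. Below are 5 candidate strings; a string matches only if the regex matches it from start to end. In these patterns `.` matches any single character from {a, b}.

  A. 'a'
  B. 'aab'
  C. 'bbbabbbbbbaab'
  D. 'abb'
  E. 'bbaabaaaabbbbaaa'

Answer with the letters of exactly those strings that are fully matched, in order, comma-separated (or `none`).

A → no match
B → match
C → no match
D → match
E → no match

B, D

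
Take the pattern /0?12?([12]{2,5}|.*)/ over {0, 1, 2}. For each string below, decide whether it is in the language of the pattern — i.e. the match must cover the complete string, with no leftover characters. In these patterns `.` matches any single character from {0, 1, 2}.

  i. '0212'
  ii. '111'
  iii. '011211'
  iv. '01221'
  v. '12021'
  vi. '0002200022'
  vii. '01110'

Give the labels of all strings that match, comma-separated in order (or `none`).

i. '0212' → no match
ii. '111' → match
iii. '011211' → match
iv. '01221' → match
v. '12021' → match
vi. '0002200022' → no match
vii. '01110' → match

ii, iii, iv, v, vii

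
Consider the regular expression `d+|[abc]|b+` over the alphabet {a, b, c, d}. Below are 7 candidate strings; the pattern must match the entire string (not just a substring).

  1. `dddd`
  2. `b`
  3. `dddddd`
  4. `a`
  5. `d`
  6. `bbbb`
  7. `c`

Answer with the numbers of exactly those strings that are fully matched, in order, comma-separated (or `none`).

1, 2, 3, 4, 5, 6, 7

1 → match
2 → match
3 → match
4 → match
5 → match
6 → match
7 → match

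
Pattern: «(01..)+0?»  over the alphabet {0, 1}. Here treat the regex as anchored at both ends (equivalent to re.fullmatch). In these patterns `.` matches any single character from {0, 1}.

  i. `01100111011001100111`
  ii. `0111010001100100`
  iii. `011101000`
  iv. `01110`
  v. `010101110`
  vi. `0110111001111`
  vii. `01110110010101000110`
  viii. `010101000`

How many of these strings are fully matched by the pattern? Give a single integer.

i → match
ii → match
iii. `011101000` → match
iv. `01110` → match
v. `010101110` → match
vi → no match
vii → match
viii. `010101000` → match
Total matched: 7

7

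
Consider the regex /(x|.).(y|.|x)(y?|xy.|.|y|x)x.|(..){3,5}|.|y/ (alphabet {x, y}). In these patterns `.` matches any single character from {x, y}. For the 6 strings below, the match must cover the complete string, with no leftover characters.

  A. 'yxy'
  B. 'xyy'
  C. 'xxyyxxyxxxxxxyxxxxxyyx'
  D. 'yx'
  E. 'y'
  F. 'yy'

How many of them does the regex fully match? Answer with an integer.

A → no match
B → no match
C → no match
D → no match
E → match
F → no match
Total matched: 1

1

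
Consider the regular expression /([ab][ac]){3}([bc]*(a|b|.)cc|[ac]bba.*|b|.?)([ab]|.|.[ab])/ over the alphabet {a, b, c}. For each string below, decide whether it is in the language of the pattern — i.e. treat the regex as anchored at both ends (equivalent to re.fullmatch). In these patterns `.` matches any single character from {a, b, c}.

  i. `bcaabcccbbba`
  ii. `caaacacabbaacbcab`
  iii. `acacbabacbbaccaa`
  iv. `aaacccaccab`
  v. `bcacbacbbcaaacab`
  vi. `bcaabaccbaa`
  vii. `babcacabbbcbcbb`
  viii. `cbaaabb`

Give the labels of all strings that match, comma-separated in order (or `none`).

none

i → no match
ii → no match
iii → no match
iv → no match
v → no match
vi → no match
vii → no match
viii → no match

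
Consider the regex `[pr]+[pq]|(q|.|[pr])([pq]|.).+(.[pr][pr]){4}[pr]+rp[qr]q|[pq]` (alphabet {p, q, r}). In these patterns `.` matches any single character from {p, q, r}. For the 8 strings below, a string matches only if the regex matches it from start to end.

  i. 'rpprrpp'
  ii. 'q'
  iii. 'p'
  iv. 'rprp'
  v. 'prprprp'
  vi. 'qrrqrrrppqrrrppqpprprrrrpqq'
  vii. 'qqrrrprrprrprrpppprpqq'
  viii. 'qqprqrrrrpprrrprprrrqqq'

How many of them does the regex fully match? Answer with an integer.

7

i. 'rpprrpp' → match
ii. 'q' → match
iii. 'p' → match
iv. 'rprp' → match
v. 'prprprp' → match
vi → match
vii → match
viii → no match
Total matched: 7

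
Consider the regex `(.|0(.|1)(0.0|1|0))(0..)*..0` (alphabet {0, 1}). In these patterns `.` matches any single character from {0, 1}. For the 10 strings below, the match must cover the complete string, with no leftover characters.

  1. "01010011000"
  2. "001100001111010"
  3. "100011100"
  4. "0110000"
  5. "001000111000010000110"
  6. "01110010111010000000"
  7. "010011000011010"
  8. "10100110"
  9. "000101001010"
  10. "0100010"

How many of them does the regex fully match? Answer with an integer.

2

1 → match
2 → no match
3 → no match
4 → no match
5 → no match
6 → no match
7 → match
8 → no match
9 → no match
10 → no match
Total matched: 2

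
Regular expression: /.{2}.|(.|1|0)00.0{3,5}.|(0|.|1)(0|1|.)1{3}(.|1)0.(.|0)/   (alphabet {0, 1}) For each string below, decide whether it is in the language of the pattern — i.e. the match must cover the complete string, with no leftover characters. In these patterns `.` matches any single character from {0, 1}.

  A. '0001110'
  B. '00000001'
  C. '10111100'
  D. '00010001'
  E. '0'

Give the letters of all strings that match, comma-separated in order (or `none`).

B, D

A → no match
B → match
C → no match
D → match
E → no match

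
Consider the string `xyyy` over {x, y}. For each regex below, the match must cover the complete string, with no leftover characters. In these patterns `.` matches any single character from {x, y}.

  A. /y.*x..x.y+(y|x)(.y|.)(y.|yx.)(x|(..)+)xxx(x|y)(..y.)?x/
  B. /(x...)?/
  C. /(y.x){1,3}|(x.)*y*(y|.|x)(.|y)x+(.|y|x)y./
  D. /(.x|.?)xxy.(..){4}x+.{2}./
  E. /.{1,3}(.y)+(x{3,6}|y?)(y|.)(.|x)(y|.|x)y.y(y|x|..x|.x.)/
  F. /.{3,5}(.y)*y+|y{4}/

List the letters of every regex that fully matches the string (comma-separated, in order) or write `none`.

A → no match — must start with `y`
B → match
C → no match
D → no match
E → no match
F → match

B, F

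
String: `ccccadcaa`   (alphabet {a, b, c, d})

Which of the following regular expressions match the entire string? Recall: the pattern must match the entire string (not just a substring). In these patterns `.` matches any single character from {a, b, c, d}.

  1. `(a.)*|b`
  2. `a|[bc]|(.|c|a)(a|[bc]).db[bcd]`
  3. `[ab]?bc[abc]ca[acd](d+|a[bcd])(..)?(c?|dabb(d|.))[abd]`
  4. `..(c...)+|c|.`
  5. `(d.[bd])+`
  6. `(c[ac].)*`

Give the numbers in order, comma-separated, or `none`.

1 → no match
2 → no match
3 → no match
4 → no match
5 → no match — must start with `d`
6 → match

6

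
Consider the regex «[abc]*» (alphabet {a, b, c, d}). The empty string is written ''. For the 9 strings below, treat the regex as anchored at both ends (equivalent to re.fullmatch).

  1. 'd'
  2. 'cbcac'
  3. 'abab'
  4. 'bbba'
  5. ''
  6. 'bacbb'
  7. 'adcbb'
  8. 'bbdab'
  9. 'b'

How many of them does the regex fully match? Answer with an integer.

6

1 → no match
2 → match
3 → match
4 → match
5 → match
6 → match
7 → no match
8 → no match
9 → match
Total matched: 6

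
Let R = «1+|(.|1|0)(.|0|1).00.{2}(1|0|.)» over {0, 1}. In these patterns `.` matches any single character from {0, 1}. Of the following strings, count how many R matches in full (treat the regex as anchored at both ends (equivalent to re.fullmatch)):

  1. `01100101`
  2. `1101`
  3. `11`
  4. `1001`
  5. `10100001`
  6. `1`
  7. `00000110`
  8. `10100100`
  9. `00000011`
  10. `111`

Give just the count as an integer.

1 → match
2 → no match
3 → match
4 → no match
5 → match
6 → match
7 → match
8 → match
9 → match
10 → match
Total matched: 8

8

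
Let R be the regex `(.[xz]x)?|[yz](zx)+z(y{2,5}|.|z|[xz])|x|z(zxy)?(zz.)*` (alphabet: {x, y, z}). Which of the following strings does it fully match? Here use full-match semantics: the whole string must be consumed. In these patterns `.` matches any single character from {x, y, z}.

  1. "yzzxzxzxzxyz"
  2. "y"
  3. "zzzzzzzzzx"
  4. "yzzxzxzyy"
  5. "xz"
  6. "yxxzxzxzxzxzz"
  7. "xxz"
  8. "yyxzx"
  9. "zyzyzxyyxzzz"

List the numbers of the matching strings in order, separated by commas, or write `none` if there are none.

3

1 → no match
2 → no match
3 → match
4 → no match
5 → no match
6 → no match
7 → no match
8 → no match
9 → no match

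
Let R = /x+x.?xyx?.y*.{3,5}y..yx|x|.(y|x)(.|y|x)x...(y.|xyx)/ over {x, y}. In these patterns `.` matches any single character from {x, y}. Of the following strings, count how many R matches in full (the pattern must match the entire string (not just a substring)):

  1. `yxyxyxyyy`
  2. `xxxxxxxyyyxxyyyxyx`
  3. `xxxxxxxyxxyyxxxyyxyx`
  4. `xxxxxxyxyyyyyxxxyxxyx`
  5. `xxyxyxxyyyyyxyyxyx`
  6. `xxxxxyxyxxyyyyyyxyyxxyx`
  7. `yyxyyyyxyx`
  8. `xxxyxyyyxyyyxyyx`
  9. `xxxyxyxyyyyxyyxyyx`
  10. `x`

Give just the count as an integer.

9

1. `yxyxyxyyy` → match
2 → match
3 → match
4 → match
5 → match
6 → match
7. `yyxyyyyxyx` → no match
8 → match
9 → match
10. `x` → match
Total matched: 9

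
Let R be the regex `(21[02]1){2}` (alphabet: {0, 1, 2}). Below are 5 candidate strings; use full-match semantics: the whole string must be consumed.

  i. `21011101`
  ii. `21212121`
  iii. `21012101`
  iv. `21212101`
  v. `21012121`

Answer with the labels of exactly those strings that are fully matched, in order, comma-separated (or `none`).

i → no match
ii → match
iii → match
iv → match
v → match

ii, iii, iv, v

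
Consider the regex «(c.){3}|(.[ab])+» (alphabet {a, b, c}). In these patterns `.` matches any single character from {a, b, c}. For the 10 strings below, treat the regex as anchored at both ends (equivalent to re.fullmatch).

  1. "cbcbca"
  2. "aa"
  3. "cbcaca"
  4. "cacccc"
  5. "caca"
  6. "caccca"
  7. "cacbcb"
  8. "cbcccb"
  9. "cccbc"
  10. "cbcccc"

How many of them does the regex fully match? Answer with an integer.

1 → match
2 → match
3 → match
4 → match
5 → match
6 → match
7 → match
8 → match
9 → no match
10 → match
Total matched: 9

9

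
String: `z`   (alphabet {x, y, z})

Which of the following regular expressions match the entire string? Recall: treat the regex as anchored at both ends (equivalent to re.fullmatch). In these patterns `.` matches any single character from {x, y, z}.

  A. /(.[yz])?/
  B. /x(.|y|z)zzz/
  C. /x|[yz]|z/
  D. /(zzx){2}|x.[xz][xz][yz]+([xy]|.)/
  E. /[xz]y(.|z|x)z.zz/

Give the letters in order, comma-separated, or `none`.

A → no match
B → no match — must start with `x`
C → match
D → no match
E → no match — must end with `zz`

C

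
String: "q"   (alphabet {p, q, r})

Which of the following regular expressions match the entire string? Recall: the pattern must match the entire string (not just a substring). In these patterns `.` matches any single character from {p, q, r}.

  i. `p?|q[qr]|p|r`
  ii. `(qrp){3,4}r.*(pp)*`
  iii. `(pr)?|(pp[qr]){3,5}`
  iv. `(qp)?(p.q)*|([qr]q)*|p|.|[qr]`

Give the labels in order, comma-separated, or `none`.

iv

i → no match
ii → no match — must start with "qrp"
iii → no match
iv → match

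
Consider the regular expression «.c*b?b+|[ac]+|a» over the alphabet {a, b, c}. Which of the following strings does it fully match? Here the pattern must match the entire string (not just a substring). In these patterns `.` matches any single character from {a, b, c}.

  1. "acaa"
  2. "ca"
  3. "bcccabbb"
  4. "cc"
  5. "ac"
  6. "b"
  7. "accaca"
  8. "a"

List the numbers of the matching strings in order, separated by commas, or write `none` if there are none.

1, 2, 4, 5, 7, 8

1 → match
2 → match
3 → no match
4 → match
5 → match
6 → no match
7 → match
8 → match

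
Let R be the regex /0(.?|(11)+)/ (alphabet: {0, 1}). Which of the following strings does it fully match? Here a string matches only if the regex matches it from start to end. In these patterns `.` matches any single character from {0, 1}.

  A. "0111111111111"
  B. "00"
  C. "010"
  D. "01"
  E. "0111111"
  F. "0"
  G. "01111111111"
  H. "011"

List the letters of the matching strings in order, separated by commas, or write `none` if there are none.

A, B, D, E, F, G, H

A → match
B → match
C → no match
D → match
E → match
F → match
G → match
H → match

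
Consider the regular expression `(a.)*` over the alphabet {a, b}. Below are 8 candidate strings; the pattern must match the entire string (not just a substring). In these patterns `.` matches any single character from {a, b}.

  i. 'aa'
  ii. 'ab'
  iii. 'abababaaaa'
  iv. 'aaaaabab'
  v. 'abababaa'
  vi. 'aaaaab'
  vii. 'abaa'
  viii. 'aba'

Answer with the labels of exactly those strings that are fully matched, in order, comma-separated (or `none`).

i → match
ii → match
iii → match
iv → match
v → match
vi → match
vii → match
viii → no match

i, ii, iii, iv, v, vi, vii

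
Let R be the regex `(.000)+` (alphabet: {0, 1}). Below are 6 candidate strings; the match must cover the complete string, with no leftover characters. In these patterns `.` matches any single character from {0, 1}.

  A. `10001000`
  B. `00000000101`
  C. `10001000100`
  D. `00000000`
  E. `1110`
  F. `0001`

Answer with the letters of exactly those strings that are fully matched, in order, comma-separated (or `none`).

A, D

A → match
B → no match — must end with `000`
C → no match — must end with `000`
D → match
E → no match — must end with `000`
F → no match — must end with `000`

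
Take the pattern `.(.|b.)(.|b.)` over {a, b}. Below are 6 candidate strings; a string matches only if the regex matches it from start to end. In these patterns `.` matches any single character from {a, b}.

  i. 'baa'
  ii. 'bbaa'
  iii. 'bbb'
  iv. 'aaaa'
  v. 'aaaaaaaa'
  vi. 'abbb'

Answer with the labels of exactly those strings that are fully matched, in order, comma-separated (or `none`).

i → match
ii → match
iii → match
iv → no match
v → no match
vi → match

i, ii, iii, vi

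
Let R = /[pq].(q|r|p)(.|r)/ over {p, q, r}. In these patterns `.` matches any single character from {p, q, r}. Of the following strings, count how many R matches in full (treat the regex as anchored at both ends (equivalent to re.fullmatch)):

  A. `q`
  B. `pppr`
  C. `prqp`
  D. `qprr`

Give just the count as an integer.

A → no match
B → match
C → match
D → match
Total matched: 3

3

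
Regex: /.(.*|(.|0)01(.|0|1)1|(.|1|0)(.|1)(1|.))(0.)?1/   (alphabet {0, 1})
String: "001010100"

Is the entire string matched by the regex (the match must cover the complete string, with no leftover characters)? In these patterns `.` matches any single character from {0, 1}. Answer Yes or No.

No

Every match must end with "1", but "001010100" does not.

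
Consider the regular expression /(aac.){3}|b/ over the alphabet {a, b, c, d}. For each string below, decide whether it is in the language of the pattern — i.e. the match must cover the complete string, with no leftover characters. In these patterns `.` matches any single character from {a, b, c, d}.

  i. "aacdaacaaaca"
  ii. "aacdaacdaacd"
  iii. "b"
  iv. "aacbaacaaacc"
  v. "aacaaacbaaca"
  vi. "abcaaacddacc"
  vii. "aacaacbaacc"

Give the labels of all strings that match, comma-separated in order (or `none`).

i, ii, iii, iv, v

i → match
ii → match
iii → match
iv → match
v → match
vi → no match
vii → no match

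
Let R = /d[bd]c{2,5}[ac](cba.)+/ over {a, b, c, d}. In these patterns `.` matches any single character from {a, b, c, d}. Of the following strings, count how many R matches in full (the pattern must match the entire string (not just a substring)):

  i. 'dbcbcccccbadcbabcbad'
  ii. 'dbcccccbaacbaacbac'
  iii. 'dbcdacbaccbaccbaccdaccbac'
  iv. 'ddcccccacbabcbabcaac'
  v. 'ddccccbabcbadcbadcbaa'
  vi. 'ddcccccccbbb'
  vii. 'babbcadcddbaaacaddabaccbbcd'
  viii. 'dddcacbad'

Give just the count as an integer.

i → no match
ii → match
iii → no match
iv → no match
v → match
vi → no match
vii → no match — must start with 'd'
viii → no match
Total matched: 2

2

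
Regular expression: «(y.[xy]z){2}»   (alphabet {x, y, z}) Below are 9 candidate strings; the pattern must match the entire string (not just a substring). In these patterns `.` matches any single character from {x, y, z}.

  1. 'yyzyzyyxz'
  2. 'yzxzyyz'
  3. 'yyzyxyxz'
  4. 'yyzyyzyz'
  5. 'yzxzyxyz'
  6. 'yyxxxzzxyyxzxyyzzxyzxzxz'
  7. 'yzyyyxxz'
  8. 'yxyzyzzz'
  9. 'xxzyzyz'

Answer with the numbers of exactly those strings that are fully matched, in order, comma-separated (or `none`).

1. 'yyzyzyyxz' → no match
2. 'yzxzyyz' → no match
3. 'yyzyxyxz' → no match
4. 'yyzyyzyz' → no match
5. 'yzxzyxyz' → match
6 → no match
7. 'yzyyyxxz' → no match
8. 'yxyzyzzz' → no match
9. 'xxzyzyz' → no match — must start with 'y'

5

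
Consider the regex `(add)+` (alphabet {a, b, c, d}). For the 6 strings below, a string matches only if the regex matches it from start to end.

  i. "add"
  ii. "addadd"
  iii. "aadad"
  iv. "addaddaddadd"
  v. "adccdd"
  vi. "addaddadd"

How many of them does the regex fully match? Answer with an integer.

4

i → match
ii → match
iii → no match — must start with "add"
iv → match
v → no match — must start with "add"
vi → match
Total matched: 4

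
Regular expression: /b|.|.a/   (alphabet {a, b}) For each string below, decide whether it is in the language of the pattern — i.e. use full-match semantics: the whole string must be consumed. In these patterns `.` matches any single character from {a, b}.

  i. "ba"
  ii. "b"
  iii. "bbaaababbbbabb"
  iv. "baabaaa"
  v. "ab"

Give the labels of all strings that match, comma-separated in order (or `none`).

i → match
ii → match
iii → no match
iv → no match
v → no match

i, ii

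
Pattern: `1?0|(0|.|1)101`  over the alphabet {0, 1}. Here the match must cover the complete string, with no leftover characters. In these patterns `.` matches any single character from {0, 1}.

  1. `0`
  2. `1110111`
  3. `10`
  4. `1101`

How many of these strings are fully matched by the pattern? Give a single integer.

3

1 → match
2 → no match
3 → match
4 → match
Total matched: 3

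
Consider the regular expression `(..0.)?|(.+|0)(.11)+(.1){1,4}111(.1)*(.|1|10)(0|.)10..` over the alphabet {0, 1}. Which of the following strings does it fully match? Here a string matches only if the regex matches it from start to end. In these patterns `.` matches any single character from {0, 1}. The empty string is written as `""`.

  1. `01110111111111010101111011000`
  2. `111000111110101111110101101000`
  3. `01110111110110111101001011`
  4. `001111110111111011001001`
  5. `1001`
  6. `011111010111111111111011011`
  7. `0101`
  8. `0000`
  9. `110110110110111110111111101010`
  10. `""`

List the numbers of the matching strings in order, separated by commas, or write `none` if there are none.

1 → match
2 → match
3 → match
4 → match
5 → match
6 → match
7 → match
8 → match
9 → match
10 → match

1, 2, 3, 4, 5, 6, 7, 8, 9, 10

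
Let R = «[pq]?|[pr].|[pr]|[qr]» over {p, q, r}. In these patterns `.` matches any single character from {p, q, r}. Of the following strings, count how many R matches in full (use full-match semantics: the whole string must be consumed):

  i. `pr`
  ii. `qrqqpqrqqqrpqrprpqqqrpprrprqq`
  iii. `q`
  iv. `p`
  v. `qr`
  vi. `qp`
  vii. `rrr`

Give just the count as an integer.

i → match
ii → no match
iii → match
iv → match
v → no match
vi → no match
vii → no match
Total matched: 3

3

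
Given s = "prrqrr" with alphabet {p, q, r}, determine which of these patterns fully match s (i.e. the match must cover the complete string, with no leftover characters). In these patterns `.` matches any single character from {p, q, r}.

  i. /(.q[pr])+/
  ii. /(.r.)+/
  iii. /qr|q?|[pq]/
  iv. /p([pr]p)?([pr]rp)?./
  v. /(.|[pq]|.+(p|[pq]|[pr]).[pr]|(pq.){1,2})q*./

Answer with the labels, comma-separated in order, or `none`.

ii, v

i → no match
ii → match
iii → no match
iv → no match
v → match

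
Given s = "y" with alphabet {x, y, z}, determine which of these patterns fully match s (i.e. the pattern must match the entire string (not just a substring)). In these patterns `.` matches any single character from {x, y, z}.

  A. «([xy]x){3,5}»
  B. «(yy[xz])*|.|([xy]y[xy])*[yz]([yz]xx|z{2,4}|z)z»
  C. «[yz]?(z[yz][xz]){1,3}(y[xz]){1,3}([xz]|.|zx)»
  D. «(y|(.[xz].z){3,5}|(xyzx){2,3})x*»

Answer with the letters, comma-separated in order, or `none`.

B, D

A → no match — must end with "x"
B → match
C → no match
D → match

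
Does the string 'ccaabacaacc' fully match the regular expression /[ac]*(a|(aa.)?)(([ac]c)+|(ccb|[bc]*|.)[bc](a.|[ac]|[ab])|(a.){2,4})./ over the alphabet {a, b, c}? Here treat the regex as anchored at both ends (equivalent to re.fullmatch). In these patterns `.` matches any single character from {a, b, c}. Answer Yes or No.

No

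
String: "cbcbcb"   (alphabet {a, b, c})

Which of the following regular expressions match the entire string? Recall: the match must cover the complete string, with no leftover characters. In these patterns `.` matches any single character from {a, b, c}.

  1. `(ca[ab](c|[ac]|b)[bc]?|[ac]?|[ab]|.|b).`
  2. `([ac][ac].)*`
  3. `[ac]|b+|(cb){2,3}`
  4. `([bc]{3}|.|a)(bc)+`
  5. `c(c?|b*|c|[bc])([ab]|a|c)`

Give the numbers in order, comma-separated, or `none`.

3

1 → no match
2 → no match
3 → match
4 → no match — must end with "bc"
5 → no match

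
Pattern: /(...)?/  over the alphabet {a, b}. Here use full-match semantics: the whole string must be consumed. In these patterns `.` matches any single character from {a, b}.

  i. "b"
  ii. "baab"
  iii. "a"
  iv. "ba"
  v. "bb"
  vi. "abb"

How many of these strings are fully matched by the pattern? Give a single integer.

1

i → no match
ii → no match
iii → no match
iv → no match
v → no match
vi → match
Total matched: 1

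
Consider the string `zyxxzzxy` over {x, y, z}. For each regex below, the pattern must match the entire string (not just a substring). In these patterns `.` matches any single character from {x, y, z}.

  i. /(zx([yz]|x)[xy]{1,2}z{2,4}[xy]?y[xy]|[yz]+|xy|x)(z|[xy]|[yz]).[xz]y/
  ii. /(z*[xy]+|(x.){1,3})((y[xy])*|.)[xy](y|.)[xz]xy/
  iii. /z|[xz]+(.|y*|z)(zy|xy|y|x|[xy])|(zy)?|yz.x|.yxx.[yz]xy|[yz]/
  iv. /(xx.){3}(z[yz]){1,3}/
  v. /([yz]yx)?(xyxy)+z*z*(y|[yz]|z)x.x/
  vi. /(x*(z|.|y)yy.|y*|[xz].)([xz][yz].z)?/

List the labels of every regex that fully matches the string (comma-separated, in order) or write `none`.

ii, iii

i → no match
ii → match
iii → match
iv → no match — must start with `xx`
v → no match — must end with `x`
vi → no match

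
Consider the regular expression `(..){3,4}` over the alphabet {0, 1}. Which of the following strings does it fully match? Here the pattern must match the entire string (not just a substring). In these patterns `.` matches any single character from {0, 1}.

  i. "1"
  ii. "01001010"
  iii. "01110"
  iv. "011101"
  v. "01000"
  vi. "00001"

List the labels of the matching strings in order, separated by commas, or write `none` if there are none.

i → no match
ii → match
iii → no match
iv → match
v → no match
vi → no match

ii, iv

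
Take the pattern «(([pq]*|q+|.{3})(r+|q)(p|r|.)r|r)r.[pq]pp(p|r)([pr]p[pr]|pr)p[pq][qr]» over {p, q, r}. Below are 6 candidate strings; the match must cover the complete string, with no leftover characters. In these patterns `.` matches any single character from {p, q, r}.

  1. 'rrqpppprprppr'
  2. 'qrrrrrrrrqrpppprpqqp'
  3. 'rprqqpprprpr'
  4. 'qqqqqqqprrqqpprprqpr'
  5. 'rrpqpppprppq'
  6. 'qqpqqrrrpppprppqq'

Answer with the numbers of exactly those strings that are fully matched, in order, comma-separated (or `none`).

1, 5

1 → match
2 → no match
3. 'rprqqpprprpr' → no match
4 → no match
5. 'rrpqpppprppq' → match
6 → no match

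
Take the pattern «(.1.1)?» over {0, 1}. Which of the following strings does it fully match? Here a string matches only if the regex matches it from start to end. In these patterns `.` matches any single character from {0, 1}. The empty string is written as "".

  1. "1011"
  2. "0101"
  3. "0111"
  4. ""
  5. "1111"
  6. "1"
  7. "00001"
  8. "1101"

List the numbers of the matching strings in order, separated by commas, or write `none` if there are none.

2, 3, 4, 5, 8

1. "1011" → no match
2. "0101" → match
3. "0111" → match
4. "" → match
5. "1111" → match
6. "1" → no match
7. "00001" → no match
8. "1101" → match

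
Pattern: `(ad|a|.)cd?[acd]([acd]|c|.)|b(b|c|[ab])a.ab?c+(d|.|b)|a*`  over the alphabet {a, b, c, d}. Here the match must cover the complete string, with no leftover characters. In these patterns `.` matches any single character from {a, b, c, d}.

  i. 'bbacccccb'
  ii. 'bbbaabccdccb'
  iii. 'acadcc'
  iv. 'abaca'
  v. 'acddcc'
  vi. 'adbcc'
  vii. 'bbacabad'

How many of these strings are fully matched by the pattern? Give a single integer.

i → no match
ii → no match
iii → no match
iv → no match
v → no match
vi → no match
vii → no match
Total matched: 0

0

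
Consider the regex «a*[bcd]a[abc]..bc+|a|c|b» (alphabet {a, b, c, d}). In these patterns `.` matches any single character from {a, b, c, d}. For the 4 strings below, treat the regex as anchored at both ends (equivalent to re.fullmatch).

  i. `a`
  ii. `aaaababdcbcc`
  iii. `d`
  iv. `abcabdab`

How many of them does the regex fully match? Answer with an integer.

i → match
ii → match
iii → no match
iv → no match
Total matched: 2

2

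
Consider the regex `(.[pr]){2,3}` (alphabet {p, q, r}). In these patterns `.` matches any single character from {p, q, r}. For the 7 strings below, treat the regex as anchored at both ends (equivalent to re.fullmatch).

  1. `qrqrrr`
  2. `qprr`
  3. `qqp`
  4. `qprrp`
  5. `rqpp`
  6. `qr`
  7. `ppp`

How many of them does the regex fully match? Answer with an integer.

1 → match
2 → match
3 → no match
4 → no match
5 → no match
6 → no match
7 → no match
Total matched: 2

2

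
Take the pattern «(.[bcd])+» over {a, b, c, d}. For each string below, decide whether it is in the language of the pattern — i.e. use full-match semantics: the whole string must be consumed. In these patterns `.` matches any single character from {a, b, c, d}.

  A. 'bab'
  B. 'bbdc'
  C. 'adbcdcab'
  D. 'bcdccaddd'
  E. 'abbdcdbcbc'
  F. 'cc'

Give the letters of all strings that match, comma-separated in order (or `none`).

A → no match
B → match
C → match
D → no match
E → match
F → match

B, C, E, F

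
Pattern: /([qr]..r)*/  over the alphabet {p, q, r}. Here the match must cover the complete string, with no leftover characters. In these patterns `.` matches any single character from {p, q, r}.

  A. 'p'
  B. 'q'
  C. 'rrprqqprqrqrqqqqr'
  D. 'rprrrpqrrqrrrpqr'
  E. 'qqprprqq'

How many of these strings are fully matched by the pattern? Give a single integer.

1

A → no match
B → no match
C → no match
D → match
E → no match
Total matched: 1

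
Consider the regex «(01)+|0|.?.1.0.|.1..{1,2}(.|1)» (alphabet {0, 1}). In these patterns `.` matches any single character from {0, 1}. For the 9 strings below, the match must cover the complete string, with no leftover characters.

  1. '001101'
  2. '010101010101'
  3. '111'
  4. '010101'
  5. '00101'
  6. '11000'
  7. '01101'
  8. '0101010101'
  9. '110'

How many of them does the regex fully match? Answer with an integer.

6

1 → match
2 → match
3 → no match
4 → match
5 → no match
6 → match
7 → match
8 → match
9 → no match
Total matched: 6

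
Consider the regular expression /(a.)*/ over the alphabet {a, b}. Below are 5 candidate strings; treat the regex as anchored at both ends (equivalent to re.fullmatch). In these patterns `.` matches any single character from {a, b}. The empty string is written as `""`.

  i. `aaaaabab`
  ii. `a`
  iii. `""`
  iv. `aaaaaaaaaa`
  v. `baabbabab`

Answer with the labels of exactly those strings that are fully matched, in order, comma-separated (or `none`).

i. `aaaaabab` → match
ii. `a` → no match
iii. `""` → match
iv. `aaaaaaaaaa` → match
v. `baabbabab` → no match

i, iii, iv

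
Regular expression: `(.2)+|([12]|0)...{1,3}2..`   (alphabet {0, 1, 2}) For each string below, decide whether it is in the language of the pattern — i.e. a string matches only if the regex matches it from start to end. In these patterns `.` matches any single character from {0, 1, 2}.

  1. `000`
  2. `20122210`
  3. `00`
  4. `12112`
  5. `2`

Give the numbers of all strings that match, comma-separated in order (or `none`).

1 → no match
2 → match
3 → no match
4 → no match
5 → no match

2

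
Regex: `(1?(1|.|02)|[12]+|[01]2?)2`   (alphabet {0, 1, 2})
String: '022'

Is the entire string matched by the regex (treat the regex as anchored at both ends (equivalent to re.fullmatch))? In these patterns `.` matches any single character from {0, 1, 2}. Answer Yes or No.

Yes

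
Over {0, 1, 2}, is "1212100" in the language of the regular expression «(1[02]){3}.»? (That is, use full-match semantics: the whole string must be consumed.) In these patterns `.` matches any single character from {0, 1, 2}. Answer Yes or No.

Yes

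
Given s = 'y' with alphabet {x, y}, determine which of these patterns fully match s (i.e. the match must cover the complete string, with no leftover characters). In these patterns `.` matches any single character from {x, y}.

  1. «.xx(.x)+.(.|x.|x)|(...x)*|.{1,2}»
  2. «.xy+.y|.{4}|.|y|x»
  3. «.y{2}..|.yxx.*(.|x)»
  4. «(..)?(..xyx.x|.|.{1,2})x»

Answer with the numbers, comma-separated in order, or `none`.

1, 2

1 → match
2 → match
3 → no match
4 → no match — must end with 'x'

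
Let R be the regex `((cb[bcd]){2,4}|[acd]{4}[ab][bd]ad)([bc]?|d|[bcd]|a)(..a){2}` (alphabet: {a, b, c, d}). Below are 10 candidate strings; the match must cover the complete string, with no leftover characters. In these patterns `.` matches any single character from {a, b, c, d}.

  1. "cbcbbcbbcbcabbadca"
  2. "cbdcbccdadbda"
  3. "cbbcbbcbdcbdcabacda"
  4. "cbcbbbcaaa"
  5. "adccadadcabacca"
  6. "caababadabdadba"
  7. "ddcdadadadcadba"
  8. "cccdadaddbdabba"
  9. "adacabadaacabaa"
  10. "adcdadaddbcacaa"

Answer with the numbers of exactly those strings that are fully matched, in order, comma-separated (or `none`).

3, 5, 7, 8, 9, 10

1 → no match
2 → no match
3 → match
4 → no match
5 → match
6 → no match
7 → match
8 → match
9 → match
10 → match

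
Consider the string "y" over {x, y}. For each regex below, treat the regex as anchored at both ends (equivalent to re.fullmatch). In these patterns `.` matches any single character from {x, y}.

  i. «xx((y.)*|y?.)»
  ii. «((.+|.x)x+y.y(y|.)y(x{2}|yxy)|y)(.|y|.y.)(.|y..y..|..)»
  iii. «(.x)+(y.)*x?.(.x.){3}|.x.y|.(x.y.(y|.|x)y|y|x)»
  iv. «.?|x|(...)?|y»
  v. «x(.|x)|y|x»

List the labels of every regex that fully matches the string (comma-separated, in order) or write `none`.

i → no match — must start with "xx"
ii → no match
iii → no match
iv → match
v → match

iv, v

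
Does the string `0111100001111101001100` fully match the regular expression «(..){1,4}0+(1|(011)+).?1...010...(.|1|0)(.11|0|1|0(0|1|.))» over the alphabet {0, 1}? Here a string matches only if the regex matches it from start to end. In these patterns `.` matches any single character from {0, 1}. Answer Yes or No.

Yes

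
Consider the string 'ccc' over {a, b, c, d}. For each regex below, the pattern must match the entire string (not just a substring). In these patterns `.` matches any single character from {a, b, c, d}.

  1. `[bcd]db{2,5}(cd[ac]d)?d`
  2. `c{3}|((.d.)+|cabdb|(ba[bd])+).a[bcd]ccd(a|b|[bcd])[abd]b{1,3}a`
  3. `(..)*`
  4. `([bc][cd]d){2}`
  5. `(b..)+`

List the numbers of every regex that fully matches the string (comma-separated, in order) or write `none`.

1 → no match — must end with 'd'
2 → match
3 → no match
4 → no match — must end with 'd'
5 → no match — must start with 'b'

2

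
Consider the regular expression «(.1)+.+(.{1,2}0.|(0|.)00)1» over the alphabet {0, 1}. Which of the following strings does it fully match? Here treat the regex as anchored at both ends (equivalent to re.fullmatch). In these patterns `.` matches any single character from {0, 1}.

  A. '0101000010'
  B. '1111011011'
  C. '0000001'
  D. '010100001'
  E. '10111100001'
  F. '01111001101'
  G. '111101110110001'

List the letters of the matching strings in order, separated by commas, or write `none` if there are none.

B, D, G

A → no match — must end with '1'
B → match
C → no match
D → match
E → no match
F → no match
G → match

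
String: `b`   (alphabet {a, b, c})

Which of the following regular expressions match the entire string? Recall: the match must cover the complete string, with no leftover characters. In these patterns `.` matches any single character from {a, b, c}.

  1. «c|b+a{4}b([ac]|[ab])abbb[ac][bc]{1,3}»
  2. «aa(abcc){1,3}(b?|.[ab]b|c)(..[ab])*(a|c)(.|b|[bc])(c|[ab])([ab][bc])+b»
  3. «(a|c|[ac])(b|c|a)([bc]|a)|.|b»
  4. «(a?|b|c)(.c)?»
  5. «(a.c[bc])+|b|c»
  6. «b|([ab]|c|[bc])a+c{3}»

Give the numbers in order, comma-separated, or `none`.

3, 4, 5, 6

1 → no match
2 → no match — must start with `aaabcc`
3 → match
4 → match
5 → match
6 → match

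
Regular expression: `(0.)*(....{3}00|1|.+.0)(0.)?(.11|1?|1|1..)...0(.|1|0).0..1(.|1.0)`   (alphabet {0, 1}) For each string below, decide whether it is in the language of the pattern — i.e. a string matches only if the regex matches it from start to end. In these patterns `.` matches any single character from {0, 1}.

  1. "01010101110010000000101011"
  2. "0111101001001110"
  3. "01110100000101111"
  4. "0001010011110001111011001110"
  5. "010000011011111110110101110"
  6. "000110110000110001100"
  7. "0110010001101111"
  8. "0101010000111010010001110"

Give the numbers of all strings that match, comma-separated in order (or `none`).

1 → match
2 → no match
3 → match
4 → no match
5 → match
6 → match
7 → match
8 → match

1, 3, 5, 6, 7, 8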